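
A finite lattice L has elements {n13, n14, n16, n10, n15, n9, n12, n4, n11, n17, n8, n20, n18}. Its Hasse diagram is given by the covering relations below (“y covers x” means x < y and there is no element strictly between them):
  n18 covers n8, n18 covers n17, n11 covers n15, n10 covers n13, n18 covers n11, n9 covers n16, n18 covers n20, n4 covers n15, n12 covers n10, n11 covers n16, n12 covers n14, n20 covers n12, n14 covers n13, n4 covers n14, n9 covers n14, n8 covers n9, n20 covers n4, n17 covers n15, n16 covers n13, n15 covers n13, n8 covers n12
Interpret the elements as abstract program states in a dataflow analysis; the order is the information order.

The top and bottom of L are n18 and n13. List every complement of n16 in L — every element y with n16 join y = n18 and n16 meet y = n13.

n17, n20, n4

Need y with n16 ∨ y = n18 and n16 ∧ y = n13.
Checking each element gives: n17, n20, n4.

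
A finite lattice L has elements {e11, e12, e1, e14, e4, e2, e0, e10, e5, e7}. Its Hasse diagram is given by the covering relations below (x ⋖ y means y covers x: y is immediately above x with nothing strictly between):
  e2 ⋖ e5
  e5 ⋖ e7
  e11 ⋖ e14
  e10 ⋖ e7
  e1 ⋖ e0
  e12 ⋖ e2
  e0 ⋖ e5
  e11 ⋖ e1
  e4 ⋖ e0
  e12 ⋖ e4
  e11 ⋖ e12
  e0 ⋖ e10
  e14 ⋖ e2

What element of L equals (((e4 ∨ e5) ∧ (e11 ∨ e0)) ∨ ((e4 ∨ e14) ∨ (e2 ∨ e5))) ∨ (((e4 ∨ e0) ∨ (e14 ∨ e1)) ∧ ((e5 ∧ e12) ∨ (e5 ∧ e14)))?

e4 ∨ e5 = e5
e11 ∨ e0 = e0
e5 ∧ e0 = e0
e4 ∨ e14 = e5
e2 ∨ e5 = e5
e5 ∨ e5 = e5
e0 ∨ e5 = e5
e4 ∨ e0 = e0
e14 ∨ e1 = e5
e0 ∨ e5 = e5
e5 ∧ e12 = e12
e5 ∧ e14 = e14
e12 ∨ e14 = e2
e5 ∧ e2 = e2
e5 ∨ e2 = e5

e5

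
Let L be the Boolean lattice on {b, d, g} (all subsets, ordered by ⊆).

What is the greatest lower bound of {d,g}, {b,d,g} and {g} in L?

Under ⊆, meet is intersection: {d,g} ∩ {b,d,g} ∩ {g} = {g}.

{g}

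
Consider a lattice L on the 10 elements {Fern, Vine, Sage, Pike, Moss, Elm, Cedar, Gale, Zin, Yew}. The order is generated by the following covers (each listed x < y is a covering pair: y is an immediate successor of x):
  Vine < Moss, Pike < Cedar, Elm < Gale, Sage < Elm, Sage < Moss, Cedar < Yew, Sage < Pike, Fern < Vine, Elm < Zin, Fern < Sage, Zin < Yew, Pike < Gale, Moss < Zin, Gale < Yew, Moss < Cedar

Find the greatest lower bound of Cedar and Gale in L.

Common lower bounds of {Cedar, Gale}: Fern, Pike, Sage.
The greatest among these is Pike.

Pike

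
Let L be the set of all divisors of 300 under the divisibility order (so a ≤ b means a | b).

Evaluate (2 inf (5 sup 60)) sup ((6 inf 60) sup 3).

6

5 ∨ 60 = 60
2 ∧ 60 = 2
6 ∧ 60 = 6
6 ∨ 3 = 6
2 ∨ 6 = 6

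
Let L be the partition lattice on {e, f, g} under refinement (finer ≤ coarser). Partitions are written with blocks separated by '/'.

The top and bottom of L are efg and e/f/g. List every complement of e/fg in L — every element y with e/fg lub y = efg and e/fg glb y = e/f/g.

Need y with e/fg ∨ y = efg and e/fg ∧ y = e/f/g.
Checking each element gives: ef/g, eg/f.

ef/g, eg/f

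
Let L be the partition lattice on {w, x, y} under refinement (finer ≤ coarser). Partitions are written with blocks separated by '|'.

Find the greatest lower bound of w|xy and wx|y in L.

Common lower bounds of {w|xy, wx|y}: w|x|y.
The greatest among these is w|x|y.

w|x|y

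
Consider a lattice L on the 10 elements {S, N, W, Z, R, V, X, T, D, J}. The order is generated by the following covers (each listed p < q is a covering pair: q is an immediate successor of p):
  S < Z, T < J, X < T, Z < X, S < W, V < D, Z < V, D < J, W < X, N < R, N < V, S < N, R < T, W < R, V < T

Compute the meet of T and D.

Common lower bounds of {T, D}: N, S, V, Z.
The greatest among these is V.

V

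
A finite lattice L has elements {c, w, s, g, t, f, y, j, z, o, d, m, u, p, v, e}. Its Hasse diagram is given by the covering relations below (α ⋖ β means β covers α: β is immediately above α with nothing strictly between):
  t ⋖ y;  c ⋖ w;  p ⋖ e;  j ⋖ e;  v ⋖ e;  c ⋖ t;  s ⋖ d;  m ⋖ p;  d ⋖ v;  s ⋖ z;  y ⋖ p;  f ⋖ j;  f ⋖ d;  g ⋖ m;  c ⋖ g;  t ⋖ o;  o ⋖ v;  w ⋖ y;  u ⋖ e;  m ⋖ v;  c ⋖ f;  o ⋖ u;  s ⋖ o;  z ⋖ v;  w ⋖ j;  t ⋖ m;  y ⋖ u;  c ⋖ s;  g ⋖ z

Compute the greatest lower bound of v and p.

m

Common lower bounds of {v, p}: c, g, m, t.
The greatest among these is m.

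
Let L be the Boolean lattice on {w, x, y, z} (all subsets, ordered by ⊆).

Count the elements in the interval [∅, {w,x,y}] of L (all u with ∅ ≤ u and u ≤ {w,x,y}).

The interval [∅, {w,x,y}] = {{w,x,y}, {w,x}, {w,y}, {w}, {x,y}, {x}, {y}, ∅}, which has 8 elements.

8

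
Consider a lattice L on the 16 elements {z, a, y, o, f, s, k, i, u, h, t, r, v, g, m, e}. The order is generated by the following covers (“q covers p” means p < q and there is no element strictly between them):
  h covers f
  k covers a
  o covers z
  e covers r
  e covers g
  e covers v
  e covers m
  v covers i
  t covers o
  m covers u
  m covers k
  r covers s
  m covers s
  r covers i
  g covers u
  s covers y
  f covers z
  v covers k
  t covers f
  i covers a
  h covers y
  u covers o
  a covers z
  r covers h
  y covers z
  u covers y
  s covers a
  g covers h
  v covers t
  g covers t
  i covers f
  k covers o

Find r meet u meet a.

z

Common lower bounds of {r, u, a}: z.
The greatest among these is z.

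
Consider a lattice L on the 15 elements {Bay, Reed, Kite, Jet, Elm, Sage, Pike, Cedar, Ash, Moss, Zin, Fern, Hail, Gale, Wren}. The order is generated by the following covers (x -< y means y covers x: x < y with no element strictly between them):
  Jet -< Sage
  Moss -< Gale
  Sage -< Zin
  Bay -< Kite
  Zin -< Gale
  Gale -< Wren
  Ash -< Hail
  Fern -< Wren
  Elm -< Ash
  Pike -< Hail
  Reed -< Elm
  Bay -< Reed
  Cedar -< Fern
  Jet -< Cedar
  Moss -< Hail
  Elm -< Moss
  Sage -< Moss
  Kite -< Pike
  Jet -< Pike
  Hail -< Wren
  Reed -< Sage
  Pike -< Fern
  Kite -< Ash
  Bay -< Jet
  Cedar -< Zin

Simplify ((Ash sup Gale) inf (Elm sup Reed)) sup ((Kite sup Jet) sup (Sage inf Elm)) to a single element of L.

Ash ∨ Gale = Wren
Elm ∨ Reed = Elm
Wren ∧ Elm = Elm
Kite ∨ Jet = Pike
Sage ∧ Elm = Reed
Pike ∨ Reed = Hail
Elm ∨ Hail = Hail

Hail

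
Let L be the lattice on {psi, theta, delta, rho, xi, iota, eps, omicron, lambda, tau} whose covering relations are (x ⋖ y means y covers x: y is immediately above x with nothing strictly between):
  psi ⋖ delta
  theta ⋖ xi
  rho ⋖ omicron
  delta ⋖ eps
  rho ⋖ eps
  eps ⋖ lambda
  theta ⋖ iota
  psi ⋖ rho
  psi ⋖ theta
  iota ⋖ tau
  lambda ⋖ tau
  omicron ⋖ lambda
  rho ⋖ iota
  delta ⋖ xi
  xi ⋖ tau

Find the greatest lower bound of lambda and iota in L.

Common lower bounds of {lambda, iota}: psi, rho.
The greatest among these is rho.

rho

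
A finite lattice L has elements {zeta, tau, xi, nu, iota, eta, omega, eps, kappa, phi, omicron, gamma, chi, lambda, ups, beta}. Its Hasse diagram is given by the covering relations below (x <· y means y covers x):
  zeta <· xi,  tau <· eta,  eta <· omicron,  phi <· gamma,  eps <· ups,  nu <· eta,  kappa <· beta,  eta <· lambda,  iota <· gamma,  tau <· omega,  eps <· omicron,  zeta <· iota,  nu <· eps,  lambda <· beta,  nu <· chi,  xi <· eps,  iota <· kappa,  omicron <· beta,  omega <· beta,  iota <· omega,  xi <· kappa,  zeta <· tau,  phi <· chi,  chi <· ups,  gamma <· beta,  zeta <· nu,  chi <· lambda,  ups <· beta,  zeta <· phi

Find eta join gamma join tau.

beta

Common upper bounds of {eta, gamma, tau}: beta.
The least among these is beta.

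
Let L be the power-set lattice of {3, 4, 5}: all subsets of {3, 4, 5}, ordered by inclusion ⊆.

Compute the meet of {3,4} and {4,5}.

Under ⊆, meet is intersection: {3,4} ∩ {4,5} = {4}.

{4}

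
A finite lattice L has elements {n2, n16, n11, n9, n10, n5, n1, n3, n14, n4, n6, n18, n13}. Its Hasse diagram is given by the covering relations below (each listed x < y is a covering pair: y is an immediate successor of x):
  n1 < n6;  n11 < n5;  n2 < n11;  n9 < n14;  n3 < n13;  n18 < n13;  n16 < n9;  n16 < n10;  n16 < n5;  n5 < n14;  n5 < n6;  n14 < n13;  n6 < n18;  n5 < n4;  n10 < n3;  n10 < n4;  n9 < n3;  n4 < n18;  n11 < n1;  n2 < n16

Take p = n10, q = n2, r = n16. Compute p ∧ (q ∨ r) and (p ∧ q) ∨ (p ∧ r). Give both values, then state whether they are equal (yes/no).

q ∨ r = n16, so p ∧ (q ∨ r) = n10 ∧ n16 = n16.
p ∧ q = n2 and p ∧ r = n16, so (p ∧ q) ∨ (p ∧ r) = n2 ∨ n16 = n16.
Equal: yes.

n16; n16; yes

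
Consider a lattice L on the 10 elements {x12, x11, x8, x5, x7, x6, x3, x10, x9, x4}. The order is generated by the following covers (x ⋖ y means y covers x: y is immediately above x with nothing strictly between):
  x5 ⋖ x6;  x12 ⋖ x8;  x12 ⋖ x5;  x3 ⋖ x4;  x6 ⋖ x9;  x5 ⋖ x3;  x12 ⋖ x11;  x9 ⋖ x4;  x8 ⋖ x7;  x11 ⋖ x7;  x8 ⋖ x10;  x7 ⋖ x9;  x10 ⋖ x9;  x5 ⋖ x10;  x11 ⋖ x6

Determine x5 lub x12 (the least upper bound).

Common upper bounds of {x5, x12}: x10, x3, x4, x5, x6, x9.
The least among these is x5.

x5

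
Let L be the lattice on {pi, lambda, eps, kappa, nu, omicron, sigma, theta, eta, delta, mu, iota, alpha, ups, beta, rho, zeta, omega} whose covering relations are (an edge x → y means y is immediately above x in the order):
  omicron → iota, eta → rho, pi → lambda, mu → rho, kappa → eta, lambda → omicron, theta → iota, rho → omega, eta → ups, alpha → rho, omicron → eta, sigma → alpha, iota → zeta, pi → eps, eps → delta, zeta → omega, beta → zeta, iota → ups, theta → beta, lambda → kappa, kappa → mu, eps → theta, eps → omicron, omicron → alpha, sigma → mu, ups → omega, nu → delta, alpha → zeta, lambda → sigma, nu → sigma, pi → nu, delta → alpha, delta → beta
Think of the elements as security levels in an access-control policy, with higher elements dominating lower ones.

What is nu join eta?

Common upper bounds of {nu, eta}: omega, rho.
The least among these is rho.

rho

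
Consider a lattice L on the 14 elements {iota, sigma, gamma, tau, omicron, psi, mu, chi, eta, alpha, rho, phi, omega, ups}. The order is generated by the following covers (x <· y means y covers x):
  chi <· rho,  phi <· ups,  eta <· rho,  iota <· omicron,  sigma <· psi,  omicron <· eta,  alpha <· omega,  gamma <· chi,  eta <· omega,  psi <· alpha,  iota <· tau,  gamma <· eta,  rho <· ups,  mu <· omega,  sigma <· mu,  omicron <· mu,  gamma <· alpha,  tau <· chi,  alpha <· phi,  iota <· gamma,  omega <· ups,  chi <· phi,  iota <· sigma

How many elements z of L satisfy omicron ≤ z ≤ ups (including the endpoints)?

6

The interval [omicron, ups] = {eta, mu, omega, omicron, rho, ups}, which has 6 elements.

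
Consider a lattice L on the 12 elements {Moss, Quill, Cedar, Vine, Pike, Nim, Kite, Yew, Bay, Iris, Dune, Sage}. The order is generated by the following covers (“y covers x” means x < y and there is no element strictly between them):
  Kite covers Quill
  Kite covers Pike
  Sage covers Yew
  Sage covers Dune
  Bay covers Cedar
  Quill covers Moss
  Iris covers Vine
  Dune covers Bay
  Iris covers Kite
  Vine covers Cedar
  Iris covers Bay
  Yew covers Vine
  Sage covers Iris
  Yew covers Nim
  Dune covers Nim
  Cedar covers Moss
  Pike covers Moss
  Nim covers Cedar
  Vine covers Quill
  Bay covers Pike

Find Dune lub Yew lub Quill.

Sage

Common upper bounds of {Dune, Yew, Quill}: Sage.
The least among these is Sage.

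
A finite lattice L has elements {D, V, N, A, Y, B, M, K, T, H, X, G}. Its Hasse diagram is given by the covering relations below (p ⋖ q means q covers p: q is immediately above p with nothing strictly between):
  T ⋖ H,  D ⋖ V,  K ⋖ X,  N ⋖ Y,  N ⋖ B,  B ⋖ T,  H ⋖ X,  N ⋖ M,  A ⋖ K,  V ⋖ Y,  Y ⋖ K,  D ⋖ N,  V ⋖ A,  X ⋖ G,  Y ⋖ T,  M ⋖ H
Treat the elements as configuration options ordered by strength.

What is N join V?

Common upper bounds of {N, V}: G, H, K, T, X, Y.
The least among these is Y.

Y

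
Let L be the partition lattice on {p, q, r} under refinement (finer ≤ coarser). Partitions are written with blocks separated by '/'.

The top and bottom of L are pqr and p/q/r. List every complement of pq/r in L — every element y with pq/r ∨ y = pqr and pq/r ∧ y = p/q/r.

Need y with pq/r ∨ y = pqr and pq/r ∧ y = p/q/r.
Checking each element gives: p/qr, pr/q.

p/qr, pr/q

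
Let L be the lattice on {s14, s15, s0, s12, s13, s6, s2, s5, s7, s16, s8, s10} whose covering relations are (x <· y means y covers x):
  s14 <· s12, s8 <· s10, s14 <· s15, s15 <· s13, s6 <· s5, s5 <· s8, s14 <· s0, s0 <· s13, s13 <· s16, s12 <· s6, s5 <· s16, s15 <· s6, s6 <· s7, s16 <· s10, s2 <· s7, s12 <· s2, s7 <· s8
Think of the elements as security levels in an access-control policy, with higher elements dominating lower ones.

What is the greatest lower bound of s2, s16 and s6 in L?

s12

Common lower bounds of {s2, s16, s6}: s12, s14.
The greatest among these is s12.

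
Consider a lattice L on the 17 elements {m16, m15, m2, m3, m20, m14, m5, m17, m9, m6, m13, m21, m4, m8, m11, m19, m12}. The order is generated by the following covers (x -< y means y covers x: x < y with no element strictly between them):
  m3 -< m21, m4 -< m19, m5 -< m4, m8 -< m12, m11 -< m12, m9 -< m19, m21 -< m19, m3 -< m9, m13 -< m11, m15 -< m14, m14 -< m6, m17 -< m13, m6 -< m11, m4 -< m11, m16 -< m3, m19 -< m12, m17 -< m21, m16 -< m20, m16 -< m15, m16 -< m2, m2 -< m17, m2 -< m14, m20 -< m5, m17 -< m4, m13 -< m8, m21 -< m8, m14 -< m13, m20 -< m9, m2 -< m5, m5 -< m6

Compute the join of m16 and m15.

m15

Common upper bounds of {m16, m15}: m11, m12, m13, m14, m15, m6, m8.
The least among these is m15.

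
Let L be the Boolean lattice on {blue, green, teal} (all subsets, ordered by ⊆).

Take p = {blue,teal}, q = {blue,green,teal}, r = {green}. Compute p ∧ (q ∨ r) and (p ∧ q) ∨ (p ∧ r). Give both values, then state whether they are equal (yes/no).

q ∨ r = {blue,green,teal}, so p ∧ (q ∨ r) = {blue,teal} ∧ {blue,green,teal} = {blue,teal}.
p ∧ q = {blue,teal} and p ∧ r = {}, so (p ∧ q) ∨ (p ∧ r) = {blue,teal} ∨ {} = {blue,teal}.
Equal: yes.

{blue,teal}; {blue,teal}; yes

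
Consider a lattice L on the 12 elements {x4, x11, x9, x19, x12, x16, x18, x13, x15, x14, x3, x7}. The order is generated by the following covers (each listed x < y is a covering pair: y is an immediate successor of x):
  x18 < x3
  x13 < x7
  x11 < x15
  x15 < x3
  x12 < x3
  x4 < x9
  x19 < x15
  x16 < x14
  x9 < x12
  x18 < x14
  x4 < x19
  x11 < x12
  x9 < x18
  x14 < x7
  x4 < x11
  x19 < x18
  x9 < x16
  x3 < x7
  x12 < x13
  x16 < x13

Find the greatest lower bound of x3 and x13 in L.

x12

Common lower bounds of {x3, x13}: x11, x12, x4, x9.
The greatest among these is x12.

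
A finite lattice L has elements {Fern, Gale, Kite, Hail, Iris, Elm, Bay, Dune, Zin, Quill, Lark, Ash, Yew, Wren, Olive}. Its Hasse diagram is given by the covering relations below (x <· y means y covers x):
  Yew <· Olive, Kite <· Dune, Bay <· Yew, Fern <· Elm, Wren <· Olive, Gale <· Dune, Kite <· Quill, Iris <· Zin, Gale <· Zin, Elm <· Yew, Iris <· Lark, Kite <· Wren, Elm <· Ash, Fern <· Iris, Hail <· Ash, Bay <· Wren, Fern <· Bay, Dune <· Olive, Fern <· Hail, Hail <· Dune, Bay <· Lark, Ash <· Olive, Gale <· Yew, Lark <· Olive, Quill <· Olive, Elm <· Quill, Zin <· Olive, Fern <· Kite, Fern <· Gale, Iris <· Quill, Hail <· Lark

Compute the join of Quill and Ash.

Common upper bounds of {Quill, Ash}: Olive.
The least among these is Olive.

Olive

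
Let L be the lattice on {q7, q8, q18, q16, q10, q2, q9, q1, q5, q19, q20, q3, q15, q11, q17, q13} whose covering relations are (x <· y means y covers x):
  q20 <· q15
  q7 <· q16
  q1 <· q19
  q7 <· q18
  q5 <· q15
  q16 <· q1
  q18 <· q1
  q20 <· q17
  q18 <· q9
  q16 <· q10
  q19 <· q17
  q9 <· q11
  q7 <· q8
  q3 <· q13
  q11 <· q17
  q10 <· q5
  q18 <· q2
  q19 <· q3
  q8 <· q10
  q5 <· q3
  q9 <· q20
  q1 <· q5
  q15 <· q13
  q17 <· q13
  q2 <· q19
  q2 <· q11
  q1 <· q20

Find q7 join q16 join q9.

q20

Common upper bounds of {q7, q16, q9}: q13, q15, q17, q20.
The least among these is q20.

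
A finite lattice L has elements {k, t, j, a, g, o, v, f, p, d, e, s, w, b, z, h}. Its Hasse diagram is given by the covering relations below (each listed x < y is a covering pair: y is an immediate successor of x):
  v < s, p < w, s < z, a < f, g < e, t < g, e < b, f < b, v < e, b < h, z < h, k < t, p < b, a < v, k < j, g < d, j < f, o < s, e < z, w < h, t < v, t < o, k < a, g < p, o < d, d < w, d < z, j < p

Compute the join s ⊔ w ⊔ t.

h

Common upper bounds of {s, w, t}: h.
The least among these is h.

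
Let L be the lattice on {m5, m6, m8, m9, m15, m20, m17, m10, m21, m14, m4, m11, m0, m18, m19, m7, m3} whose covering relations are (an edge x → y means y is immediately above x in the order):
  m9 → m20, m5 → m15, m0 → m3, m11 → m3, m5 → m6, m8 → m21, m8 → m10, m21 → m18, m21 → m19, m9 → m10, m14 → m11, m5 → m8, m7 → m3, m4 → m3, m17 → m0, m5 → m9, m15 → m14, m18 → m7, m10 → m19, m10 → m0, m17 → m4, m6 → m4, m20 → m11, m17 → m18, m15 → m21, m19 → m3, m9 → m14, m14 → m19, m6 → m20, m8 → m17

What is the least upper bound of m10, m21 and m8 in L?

Common upper bounds of {m10, m21, m8}: m19, m3.
The least among these is m19.

m19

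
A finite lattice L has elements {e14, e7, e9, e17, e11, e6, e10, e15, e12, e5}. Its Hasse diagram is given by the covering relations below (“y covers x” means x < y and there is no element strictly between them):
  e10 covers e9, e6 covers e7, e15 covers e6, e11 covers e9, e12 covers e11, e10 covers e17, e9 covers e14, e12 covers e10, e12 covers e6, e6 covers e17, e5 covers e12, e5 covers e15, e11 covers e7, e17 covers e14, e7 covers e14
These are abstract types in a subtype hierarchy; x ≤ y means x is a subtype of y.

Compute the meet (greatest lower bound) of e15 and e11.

e7

Common lower bounds of {e15, e11}: e14, e7.
The greatest among these is e7.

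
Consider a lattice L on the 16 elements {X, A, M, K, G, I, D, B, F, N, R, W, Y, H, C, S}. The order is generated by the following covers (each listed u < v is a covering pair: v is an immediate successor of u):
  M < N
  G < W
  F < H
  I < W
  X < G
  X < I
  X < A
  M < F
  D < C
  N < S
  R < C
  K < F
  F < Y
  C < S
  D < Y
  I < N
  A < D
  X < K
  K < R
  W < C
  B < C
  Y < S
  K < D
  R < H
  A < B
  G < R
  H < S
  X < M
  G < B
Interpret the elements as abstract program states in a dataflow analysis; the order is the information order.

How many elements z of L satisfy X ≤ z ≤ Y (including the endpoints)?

7

The interval [X, Y] = {A, D, F, K, M, X, Y}, which has 7 elements.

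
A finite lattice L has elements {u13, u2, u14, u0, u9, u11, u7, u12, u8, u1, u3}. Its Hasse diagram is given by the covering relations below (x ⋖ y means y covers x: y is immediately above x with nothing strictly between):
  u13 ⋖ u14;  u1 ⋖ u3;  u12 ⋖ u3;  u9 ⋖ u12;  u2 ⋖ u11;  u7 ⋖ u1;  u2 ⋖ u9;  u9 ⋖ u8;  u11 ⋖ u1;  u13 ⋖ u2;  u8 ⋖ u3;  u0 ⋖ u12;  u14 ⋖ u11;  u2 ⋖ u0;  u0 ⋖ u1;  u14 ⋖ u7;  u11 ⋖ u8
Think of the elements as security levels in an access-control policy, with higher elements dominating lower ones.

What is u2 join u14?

Common upper bounds of {u2, u14}: u1, u11, u3, u8.
The least among these is u11.

u11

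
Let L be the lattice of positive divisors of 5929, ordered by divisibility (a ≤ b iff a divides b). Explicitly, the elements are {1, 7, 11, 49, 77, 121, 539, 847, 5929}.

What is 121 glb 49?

1

In the divisibility order, the meet is the greatest common divisor: gcd(121, 49) = 1.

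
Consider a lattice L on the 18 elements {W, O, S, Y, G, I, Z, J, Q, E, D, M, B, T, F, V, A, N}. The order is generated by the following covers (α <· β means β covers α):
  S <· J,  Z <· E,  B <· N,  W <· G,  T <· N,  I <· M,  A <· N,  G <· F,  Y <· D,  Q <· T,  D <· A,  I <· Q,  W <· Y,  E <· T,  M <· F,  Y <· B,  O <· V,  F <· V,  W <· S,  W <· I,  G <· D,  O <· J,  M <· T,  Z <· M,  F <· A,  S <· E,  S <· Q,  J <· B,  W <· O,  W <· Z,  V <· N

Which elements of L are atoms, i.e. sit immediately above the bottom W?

G, I, O, S, Y, Z

The atoms are exactly the elements that cover W: G, I, O, S, Y, Z.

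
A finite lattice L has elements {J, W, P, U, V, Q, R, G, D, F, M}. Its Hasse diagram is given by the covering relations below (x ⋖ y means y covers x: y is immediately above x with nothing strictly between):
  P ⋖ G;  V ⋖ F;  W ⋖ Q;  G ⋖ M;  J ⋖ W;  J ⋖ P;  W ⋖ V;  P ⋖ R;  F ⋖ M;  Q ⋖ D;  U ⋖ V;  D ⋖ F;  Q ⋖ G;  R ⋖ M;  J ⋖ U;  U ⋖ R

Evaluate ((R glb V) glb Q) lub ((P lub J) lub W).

G

R ∧ V = U
U ∧ Q = J
P ∨ J = P
P ∨ W = G
J ∨ G = G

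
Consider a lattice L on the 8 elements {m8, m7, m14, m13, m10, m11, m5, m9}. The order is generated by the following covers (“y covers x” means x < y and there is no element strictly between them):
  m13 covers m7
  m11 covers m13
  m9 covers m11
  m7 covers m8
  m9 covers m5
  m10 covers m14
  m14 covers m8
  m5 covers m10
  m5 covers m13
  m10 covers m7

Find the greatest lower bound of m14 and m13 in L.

Common lower bounds of {m14, m13}: m8.
The greatest among these is m8.

m8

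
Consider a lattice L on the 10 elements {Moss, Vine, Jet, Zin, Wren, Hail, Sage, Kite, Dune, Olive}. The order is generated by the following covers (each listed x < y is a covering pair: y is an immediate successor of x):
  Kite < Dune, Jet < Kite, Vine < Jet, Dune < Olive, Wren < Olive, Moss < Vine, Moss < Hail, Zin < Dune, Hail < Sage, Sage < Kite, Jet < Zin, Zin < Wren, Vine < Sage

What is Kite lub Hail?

Common upper bounds of {Kite, Hail}: Dune, Kite, Olive.
The least among these is Kite.

Kite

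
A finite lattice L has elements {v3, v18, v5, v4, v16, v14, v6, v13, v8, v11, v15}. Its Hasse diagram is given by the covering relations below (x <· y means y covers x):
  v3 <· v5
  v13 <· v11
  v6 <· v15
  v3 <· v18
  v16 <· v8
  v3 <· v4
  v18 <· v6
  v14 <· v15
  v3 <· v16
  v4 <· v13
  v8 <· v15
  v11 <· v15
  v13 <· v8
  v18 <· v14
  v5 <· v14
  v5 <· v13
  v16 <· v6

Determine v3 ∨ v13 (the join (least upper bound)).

v13

Common upper bounds of {v3, v13}: v11, v13, v15, v8.
The least among these is v13.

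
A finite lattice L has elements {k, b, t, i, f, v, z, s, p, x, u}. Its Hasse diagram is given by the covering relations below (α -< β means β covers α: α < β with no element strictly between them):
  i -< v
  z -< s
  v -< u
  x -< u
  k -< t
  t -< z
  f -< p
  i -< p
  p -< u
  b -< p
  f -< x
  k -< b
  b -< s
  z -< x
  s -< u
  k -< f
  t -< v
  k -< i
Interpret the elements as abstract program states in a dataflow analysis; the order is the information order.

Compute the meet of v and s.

t

Common lower bounds of {v, s}: k, t.
The greatest among these is t.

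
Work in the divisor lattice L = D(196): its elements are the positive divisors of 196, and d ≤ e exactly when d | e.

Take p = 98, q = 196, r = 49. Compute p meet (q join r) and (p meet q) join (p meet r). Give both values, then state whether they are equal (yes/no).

98; 98; yes

q join r = 196, so p meet (q join r) = 98 meet 196 = 98.
p meet q = 98 and p meet r = 49, so (p meet q) join (p meet r) = 98 join 49 = 98.
Equal: yes.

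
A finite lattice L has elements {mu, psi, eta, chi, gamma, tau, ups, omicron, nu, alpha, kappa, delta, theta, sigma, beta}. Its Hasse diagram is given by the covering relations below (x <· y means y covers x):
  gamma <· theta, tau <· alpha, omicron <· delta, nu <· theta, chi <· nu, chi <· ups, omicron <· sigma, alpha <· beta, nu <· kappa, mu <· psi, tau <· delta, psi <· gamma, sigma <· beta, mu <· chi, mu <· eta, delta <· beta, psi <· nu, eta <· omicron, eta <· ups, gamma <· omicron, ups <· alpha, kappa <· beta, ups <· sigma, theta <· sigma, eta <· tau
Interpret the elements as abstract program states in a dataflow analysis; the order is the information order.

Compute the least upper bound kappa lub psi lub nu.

Common upper bounds of {kappa, psi, nu}: beta, kappa.
The least among these is kappa.

kappa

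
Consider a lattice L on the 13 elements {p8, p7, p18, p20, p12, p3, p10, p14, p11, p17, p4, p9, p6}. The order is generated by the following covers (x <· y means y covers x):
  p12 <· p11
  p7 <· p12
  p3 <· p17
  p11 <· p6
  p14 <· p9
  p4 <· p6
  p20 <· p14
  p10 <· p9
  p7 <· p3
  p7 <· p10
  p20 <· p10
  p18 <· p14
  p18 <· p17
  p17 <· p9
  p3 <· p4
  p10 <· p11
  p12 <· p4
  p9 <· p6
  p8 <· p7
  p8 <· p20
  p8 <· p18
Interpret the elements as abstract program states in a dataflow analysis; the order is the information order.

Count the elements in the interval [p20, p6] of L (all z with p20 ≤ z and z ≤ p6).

The interval [p20, p6] = {p10, p11, p14, p20, p6, p9}, which has 6 elements.

6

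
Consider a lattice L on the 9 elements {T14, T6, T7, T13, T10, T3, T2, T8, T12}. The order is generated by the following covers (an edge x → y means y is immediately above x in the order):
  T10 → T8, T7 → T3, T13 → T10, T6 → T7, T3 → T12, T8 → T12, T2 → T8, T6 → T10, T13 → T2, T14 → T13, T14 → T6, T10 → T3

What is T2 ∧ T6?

Common lower bounds of {T2, T6}: T14.
The greatest among these is T14.

T14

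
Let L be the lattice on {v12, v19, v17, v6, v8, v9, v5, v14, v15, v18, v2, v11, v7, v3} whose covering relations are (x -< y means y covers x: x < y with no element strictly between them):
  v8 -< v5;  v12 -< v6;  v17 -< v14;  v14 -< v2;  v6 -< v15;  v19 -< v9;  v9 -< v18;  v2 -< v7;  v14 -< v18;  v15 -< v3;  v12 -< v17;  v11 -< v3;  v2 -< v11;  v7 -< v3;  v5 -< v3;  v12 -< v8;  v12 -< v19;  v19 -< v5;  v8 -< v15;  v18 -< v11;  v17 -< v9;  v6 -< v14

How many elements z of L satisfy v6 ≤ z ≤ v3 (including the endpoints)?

The interval [v6, v3] = {v11, v14, v15, v18, v2, v3, v6, v7}, which has 8 elements.

8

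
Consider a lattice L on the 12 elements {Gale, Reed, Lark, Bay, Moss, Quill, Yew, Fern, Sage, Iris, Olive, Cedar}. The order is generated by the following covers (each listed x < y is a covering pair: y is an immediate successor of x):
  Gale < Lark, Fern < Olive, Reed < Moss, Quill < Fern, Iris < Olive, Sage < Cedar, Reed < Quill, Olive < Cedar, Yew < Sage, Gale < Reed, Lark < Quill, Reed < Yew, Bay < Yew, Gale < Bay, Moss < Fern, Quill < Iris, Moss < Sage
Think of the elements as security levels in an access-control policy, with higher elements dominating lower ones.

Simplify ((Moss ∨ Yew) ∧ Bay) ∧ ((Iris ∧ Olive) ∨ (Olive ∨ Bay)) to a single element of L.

Moss ∨ Yew = Sage
Sage ∧ Bay = Bay
Iris ∧ Olive = Iris
Olive ∨ Bay = Cedar
Iris ∨ Cedar = Cedar
Bay ∧ Cedar = Bay

Bay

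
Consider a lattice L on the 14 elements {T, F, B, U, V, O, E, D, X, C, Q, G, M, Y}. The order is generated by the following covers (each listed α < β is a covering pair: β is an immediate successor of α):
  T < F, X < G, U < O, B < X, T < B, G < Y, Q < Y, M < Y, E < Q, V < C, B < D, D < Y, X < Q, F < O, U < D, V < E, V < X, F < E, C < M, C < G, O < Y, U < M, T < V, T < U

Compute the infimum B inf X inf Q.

Common lower bounds of {B, X, Q}: B, T.
The greatest among these is B.

B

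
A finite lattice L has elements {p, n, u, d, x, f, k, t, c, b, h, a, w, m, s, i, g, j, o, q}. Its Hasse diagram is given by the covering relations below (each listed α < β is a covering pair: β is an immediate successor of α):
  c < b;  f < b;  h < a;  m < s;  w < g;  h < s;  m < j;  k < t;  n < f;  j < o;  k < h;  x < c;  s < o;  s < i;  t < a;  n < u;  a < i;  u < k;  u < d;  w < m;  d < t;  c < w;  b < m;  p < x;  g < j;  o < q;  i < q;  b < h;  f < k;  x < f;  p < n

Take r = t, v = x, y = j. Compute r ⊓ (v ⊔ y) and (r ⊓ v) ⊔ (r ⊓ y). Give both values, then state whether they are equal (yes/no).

f; f; yes

v ⊔ y = j, so r ⊓ (v ⊔ y) = t ⊓ j = f.
r ⊓ v = x and r ⊓ y = f, so (r ⊓ v) ⊔ (r ⊓ y) = x ⊔ f = f.
Equal: yes.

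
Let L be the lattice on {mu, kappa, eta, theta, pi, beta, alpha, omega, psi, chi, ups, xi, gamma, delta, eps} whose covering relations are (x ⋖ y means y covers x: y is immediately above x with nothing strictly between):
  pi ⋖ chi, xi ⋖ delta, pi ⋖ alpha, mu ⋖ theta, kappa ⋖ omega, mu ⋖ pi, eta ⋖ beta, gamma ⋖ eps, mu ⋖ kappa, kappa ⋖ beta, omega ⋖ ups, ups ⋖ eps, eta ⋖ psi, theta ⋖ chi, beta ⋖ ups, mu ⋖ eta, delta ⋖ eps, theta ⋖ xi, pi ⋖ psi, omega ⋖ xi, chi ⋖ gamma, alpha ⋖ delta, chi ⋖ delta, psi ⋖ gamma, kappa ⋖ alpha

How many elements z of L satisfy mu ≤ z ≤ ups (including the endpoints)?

6

The interval [mu, ups] = {beta, eta, kappa, mu, omega, ups}, which has 6 elements.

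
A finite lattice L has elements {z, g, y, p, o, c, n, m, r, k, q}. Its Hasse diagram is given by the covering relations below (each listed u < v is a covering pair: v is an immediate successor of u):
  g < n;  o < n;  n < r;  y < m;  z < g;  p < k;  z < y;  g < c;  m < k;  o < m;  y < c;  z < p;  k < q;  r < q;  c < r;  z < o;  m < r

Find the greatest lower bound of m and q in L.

Common lower bounds of {m, q}: m, o, y, z.
The greatest among these is m.

m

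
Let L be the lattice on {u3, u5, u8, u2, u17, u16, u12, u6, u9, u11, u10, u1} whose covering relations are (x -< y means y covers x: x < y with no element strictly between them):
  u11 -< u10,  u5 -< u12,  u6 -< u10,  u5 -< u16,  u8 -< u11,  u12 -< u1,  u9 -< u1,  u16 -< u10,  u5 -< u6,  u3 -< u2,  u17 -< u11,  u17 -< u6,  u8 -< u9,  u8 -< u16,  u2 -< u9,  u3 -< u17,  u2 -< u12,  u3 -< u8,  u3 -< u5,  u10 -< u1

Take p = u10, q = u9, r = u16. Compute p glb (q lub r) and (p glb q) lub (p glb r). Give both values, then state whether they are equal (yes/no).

q lub r = u1, so p glb (q lub r) = u10 glb u1 = u10.
p glb q = u8 and p glb r = u16, so (p glb q) lub (p glb r) = u8 lub u16 = u16.
Equal: no.

u10; u16; no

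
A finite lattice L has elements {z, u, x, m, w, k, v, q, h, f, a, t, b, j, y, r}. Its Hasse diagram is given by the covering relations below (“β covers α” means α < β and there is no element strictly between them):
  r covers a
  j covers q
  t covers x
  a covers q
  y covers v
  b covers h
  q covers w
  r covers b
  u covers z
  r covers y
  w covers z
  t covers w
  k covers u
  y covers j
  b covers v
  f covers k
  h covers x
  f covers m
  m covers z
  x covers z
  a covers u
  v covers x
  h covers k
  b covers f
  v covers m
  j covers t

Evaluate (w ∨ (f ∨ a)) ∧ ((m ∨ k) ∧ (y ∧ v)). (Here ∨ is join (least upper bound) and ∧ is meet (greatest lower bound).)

f ∨ a = r
w ∨ r = r
m ∨ k = f
y ∧ v = v
f ∧ v = m
r ∧ m = m

m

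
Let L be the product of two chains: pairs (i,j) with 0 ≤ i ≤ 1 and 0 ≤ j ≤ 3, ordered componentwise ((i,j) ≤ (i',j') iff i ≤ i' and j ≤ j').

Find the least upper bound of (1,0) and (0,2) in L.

In a product of chains, the join is componentwise max, giving (1,2).

(1,2)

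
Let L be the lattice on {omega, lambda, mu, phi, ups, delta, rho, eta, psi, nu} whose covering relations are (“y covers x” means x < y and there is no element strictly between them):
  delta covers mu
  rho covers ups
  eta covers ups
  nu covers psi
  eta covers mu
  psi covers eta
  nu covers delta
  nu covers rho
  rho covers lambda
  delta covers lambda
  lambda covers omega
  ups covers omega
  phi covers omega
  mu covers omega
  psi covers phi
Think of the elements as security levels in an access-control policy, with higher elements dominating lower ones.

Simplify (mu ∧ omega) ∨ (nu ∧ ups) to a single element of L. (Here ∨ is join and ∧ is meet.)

mu ∧ omega = omega
nu ∧ ups = ups
omega ∨ ups = ups

ups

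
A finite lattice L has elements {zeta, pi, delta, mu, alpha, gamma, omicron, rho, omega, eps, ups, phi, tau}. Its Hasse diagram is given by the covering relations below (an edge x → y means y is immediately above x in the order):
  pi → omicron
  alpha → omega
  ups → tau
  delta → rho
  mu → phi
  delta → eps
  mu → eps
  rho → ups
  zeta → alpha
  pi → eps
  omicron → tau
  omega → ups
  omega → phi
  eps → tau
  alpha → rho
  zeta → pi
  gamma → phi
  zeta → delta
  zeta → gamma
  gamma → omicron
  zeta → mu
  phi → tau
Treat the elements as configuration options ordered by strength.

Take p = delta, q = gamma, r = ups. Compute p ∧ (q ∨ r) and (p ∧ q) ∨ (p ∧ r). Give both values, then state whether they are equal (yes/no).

q ∨ r = tau, so p ∧ (q ∨ r) = delta ∧ tau = delta.
p ∧ q = zeta and p ∧ r = delta, so (p ∧ q) ∨ (p ∧ r) = zeta ∨ delta = delta.
Equal: yes.

delta; delta; yes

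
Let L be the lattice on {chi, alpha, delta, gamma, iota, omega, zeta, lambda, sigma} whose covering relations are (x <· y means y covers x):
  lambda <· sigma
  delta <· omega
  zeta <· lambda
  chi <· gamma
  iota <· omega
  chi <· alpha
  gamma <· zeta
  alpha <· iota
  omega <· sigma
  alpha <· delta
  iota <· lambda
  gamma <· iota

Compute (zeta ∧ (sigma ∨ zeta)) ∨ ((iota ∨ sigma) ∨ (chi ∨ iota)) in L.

sigma

sigma ∨ zeta = sigma
zeta ∧ sigma = zeta
iota ∨ sigma = sigma
chi ∨ iota = iota
sigma ∨ iota = sigma
zeta ∨ sigma = sigma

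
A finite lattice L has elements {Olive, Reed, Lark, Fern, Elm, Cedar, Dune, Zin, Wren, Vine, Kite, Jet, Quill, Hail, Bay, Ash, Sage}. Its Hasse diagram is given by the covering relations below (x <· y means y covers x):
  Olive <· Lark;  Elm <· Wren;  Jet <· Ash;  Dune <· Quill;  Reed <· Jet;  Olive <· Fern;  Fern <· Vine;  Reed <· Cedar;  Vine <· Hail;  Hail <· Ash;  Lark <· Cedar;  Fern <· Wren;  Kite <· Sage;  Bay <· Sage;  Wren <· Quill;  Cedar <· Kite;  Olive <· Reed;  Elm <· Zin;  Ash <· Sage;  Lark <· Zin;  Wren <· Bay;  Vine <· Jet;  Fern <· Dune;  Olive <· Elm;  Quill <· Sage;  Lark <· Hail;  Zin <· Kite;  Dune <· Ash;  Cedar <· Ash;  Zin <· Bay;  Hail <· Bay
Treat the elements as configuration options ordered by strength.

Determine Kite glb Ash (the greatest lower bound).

Common lower bounds of {Kite, Ash}: Cedar, Lark, Olive, Reed.
The greatest among these is Cedar.

Cedar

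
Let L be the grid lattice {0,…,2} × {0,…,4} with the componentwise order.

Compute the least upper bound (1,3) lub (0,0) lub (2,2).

In a product of chains, the join is componentwise max, giving (2,3).

(2,3)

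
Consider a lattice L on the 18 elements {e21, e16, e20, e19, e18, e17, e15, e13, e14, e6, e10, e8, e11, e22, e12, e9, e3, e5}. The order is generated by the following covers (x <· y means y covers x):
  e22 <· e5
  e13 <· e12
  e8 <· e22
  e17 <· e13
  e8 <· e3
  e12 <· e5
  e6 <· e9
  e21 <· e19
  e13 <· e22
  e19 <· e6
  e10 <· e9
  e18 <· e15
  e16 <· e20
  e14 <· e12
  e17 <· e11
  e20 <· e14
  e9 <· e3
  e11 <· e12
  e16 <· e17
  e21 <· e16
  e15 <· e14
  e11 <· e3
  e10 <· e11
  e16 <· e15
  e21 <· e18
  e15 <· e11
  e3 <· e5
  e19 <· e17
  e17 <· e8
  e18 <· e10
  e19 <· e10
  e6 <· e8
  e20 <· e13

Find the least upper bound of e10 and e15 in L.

e11

Common upper bounds of {e10, e15}: e11, e12, e3, e5.
The least among these is e11.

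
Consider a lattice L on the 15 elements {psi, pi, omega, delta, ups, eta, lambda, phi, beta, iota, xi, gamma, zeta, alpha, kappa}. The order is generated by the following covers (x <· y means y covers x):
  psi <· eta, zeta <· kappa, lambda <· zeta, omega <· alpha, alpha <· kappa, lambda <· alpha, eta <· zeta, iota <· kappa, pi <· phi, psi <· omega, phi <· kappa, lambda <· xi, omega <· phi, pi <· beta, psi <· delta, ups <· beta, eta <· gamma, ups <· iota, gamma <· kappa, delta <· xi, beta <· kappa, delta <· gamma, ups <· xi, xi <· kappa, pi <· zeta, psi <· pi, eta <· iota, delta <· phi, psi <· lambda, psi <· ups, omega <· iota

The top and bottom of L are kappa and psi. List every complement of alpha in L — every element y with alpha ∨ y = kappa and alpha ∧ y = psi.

Need y with alpha ∨ y = kappa and alpha ∧ y = psi.
Checking each element gives: beta, delta, eta, gamma, pi, ups.

beta, delta, eta, gamma, pi, ups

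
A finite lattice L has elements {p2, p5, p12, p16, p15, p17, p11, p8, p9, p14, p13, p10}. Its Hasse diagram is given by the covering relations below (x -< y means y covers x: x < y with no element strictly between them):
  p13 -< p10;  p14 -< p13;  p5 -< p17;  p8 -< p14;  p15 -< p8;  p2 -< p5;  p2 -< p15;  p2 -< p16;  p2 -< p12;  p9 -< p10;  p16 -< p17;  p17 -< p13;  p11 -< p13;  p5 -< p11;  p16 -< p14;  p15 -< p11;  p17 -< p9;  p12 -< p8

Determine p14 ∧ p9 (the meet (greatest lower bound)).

Common lower bounds of {p14, p9}: p16, p2.
The greatest among these is p16.

p16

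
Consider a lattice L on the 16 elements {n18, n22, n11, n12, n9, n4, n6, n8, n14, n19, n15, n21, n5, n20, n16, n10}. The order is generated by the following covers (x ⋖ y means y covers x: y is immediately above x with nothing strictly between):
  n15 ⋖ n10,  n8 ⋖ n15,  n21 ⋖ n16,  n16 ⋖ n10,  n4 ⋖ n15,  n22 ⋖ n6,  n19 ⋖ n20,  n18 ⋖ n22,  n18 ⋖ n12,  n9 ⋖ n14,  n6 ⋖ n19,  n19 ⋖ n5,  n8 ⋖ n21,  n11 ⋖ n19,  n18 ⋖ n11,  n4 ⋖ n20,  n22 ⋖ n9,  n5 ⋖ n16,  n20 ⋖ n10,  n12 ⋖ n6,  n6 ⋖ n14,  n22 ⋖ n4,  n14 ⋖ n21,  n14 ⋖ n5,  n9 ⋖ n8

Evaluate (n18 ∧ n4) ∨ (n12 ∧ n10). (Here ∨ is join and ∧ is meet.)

n12

n18 ∧ n4 = n18
n12 ∧ n10 = n12
n18 ∨ n12 = n12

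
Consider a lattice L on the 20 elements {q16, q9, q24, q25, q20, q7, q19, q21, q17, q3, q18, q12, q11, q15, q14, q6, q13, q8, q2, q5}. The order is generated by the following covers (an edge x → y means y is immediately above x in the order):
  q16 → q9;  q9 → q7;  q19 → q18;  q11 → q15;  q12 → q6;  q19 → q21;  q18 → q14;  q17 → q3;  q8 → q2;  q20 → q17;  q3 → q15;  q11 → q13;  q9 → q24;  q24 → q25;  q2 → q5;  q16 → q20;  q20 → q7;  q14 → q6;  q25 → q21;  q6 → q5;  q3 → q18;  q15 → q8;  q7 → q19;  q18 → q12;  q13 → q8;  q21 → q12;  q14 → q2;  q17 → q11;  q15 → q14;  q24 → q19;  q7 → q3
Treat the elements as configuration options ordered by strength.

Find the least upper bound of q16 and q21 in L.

q21

Common upper bounds of {q16, q21}: q12, q21, q5, q6.
The least among these is q21.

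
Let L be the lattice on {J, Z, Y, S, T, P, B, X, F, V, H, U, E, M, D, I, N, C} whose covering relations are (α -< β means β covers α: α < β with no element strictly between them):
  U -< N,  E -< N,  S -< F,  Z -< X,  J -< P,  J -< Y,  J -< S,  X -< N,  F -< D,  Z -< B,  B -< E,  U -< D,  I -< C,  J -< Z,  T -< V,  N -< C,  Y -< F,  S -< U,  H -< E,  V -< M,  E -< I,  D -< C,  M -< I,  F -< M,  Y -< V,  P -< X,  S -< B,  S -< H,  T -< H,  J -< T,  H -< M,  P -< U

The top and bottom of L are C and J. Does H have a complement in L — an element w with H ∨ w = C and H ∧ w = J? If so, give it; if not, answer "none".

none

For every candidate w, either H ∨ w ≠ C or H ∧ w ≠ J; no complement exists.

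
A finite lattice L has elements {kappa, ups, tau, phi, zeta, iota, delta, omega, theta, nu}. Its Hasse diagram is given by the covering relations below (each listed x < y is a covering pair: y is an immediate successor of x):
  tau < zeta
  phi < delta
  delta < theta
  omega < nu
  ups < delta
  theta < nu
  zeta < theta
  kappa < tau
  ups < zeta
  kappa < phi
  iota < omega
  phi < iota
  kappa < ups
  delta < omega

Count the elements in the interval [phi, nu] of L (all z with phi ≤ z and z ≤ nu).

The interval [phi, nu] = {delta, iota, nu, omega, phi, theta}, which has 6 elements.

6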